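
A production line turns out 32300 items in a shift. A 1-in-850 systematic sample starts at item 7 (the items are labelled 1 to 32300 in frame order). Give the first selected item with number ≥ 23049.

23807

k = 850
Steps past start: ⌈(23049 − 7)/850⌉ = ⌈23042/850⌉ = 28
Selected item: 7 + 28×850 = 23807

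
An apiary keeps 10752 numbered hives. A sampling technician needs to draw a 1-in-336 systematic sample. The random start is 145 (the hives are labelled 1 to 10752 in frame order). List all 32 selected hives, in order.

145, 481, 817, 1153, 1489, 1825, 2161, 2497, 2833, 3169, 3505, 3841, 4177, 4513, 4849, 5185, 5521, 5857, 6193, 6529, 6865, 7201, 7537, 7873, 8209, 8545, 8881, 9217, 9553, 9889, 10225, 10561

hive 1: 145
hive 2: 145 + 336 = 481
hive 3: 481 + 336 = 817
hive 4: 817 + 336 = 1153
hive 5: 1153 + 336 = 1489
hive 6: 1489 + 336 = 1825
hive 7: 1825 + 336 = 2161
hive 8: 2161 + 336 = 2497
hive 9: 2497 + 336 = 2833
hive 10: 2833 + 336 = 3169
hive 11: 3169 + 336 = 3505
hive 12: 3505 + 336 = 3841
hive 13: 3841 + 336 = 4177
hive 14: 4177 + 336 = 4513
hive 15: 4513 + 336 = 4849
hive 16: 4849 + 336 = 5185
hive 17: 5185 + 336 = 5521
hive 18: 5521 + 336 = 5857
hive 19: 5857 + 336 = 6193
hive 20: 6193 + 336 = 6529
hive 21: 6529 + 336 = 6865
hive 22: 6865 + 336 = 7201
hive 23: 7201 + 336 = 7537
hive 24: 7537 + 336 = 7873
hive 25: 7873 + 336 = 8209
hive 26: 8209 + 336 = 8545
hive 27: 8545 + 336 = 8881
hive 28: 8881 + 336 = 9217
hive 29: 9217 + 336 = 9553
hive 30: 9553 + 336 = 9889
hive 31: 9889 + 336 = 10225
hive 32: 10225 + 336 = 10561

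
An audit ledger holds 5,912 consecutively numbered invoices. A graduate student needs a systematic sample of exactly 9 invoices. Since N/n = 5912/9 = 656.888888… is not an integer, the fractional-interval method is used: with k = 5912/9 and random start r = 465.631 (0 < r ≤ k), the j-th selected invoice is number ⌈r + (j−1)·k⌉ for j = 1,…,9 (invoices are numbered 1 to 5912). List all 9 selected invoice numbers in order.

j=1: r + 0k = 465.631 → ⌈·⌉ = 466
j=2: r + 1k = 1122.519888… → ⌈·⌉ = 1123
j=3: r + 2k = 1779.408777… → ⌈·⌉ = 1780
j=4: r + 3k = 2436.297666… → ⌈·⌉ = 2437
j=5: r + 4k = 3093.186555… → ⌈·⌉ = 3094
j=6: r + 5k = 3750.075444… → ⌈·⌉ = 3751
j=7: r + 6k = 4406.964333… → ⌈·⌉ = 4407
j=8: r + 7k = 5063.853222… → ⌈·⌉ = 5064
j=9: r + 8k = 5720.742111… → ⌈·⌉ = 5721

466, 1123, 1780, 2437, 3094, 3751, 4407, 5064, 5721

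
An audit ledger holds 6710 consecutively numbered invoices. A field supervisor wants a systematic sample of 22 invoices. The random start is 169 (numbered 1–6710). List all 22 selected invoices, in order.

k = N/n = 6710/22 = 305
invoice 1: 169
invoice 2: 169 + 305 = 474
invoice 3: 474 + 305 = 779
invoice 4: 779 + 305 = 1084
invoice 5: 1084 + 305 = 1389
invoice 6: 1389 + 305 = 1694
invoice 7: 1694 + 305 = 1999
invoice 8: 1999 + 305 = 2304
invoice 9: 2304 + 305 = 2609
invoice 10: 2609 + 305 = 2914
invoice 11: 2914 + 305 = 3219
invoice 12: 3219 + 305 = 3524
invoice 13: 3524 + 305 = 3829
invoice 14: 3829 + 305 = 4134
invoice 15: 4134 + 305 = 4439
invoice 16: 4439 + 305 = 4744
invoice 17: 4744 + 305 = 5049
invoice 18: 5049 + 305 = 5354
invoice 19: 5354 + 305 = 5659
invoice 20: 5659 + 305 = 5964
invoice 21: 5964 + 305 = 6269
invoice 22: 6269 + 305 = 6574

169, 474, 779, 1084, 1389, 1694, 1999, 2304, 2609, 2914, 3219, 3524, 3829, 4134, 4439, 4744, 5049, 5354, 5659, 5964, 6269, 6574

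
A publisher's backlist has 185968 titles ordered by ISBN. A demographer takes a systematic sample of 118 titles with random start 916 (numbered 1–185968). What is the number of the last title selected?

k = 185968/118 = 1576
118th selection = r + (118−1)·k = 916 + 117×1576 = 916 + 184392 = 185308

185308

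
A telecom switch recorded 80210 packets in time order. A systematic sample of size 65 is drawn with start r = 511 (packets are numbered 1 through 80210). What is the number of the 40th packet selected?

k = 80210/65 = 1234
40th selection = r + (40−1)·k = 511 + 39×1234 = 511 + 48126 = 48637

48637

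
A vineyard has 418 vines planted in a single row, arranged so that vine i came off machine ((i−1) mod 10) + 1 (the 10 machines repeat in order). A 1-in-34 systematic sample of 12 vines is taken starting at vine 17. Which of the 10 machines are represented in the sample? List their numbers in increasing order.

1, 3, 5, 7, 9

Consecutive selections differ by k = 34, so their machine numbers differ by 34 mod 10 = 4.
gcd(34, 10) = 2, so the sample visits 10/2 = 5 distinct residues mod 10.
Start 17 is machine 7; the machines hit are 1, 3, 5, 7, 9.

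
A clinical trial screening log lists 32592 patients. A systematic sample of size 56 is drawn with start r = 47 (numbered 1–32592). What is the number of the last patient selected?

k = 32592/56 = 582
56th selection = r + (56−1)·k = 47 + 55×582 = 47 + 32010 = 32057

32057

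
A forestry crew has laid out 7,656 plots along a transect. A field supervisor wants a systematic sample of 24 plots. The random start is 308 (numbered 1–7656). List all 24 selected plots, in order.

k = N/n = 7656/24 = 319
plot 1: 308
plot 2: 308 + 319 = 627
plot 3: 627 + 319 = 946
plot 4: 946 + 319 = 1265
plot 5: 1265 + 319 = 1584
plot 6: 1584 + 319 = 1903
plot 7: 1903 + 319 = 2222
plot 8: 2222 + 319 = 2541
plot 9: 2541 + 319 = 2860
plot 10: 2860 + 319 = 3179
plot 11: 3179 + 319 = 3498
plot 12: 3498 + 319 = 3817
plot 13: 3817 + 319 = 4136
plot 14: 4136 + 319 = 4455
plot 15: 4455 + 319 = 4774
plot 16: 4774 + 319 = 5093
plot 17: 5093 + 319 = 5412
plot 18: 5412 + 319 = 5731
plot 19: 5731 + 319 = 6050
plot 20: 6050 + 319 = 6369
plot 21: 6369 + 319 = 6688
plot 22: 6688 + 319 = 7007
plot 23: 7007 + 319 = 7326
plot 24: 7326 + 319 = 7645

308, 627, 946, 1265, 1584, 1903, 2222, 2541, 2860, 3179, 3498, 3817, 4136, 4455, 4774, 5093, 5412, 5731, 6050, 6369, 6688, 7007, 7326, 7645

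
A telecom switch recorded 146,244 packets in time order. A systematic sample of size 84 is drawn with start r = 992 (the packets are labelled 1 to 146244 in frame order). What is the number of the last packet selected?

145495

k = 146244/84 = 1741
84th selection = r + (84−1)·k = 992 + 83×1741 = 992 + 144503 = 145495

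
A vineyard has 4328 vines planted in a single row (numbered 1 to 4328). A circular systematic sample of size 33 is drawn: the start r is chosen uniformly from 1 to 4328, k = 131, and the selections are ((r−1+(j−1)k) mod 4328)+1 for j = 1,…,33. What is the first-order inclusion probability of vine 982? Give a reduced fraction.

33/4328

For each position j, as r ranges over 1…4328 the j-th selection hits every vine exactly once, so vine 982 is selected for exactly 33 of the 4328 starts.
Inclusion probability = 33/4328.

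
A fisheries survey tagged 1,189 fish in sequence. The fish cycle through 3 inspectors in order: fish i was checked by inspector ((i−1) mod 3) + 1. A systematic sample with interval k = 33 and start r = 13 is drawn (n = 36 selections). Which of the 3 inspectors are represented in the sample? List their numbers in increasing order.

1

Consecutive selections differ by k = 33, so their inspector numbers differ by 33 mod 3 = 0.
gcd(33, 3) = 3, so the sample visits 3/3 = 1 distinct residues mod 3.
Start 13 is inspector 1; the inspectors hit are 1.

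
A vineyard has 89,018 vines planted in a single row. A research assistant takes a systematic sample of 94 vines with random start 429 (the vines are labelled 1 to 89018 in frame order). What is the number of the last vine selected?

k = 89018/94 = 947
94th selection = r + (94−1)·k = 429 + 93×947 = 429 + 88071 = 88500

88500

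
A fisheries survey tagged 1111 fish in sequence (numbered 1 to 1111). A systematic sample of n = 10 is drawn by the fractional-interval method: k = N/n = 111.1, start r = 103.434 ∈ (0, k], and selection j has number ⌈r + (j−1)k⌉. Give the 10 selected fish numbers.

104, 215, 326, 437, 548, 659, 771, 882, 993, 1104

j=1: r + 0k = 103.434 → ⌈·⌉ = 104
j=2: r + 1k = 214.534 → ⌈·⌉ = 215
j=3: r + 2k = 325.634 → ⌈·⌉ = 326
j=4: r + 3k = 436.734 → ⌈·⌉ = 437
j=5: r + 4k = 547.834 → ⌈·⌉ = 548
j=6: r + 5k = 658.934 → ⌈·⌉ = 659
j=7: r + 6k = 770.034 → ⌈·⌉ = 771
j=8: r + 7k = 881.134 → ⌈·⌉ = 882
j=9: r + 8k = 992.234 → ⌈·⌉ = 993
j=10: r + 9k = 1103.334 → ⌈·⌉ = 1104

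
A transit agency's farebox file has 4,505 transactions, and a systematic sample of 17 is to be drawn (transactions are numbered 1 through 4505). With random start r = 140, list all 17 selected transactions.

k = N/n = 4505/17 = 265
transaction 1: 140
transaction 2: 140 + 265 = 405
transaction 3: 405 + 265 = 670
transaction 4: 670 + 265 = 935
transaction 5: 935 + 265 = 1200
transaction 6: 1200 + 265 = 1465
transaction 7: 1465 + 265 = 1730
transaction 8: 1730 + 265 = 1995
transaction 9: 1995 + 265 = 2260
transaction 10: 2260 + 265 = 2525
transaction 11: 2525 + 265 = 2790
transaction 12: 2790 + 265 = 3055
transaction 13: 3055 + 265 = 3320
transaction 14: 3320 + 265 = 3585
transaction 15: 3585 + 265 = 3850
transaction 16: 3850 + 265 = 4115
transaction 17: 4115 + 265 = 4380

140, 405, 670, 935, 1200, 1465, 1730, 1995, 2260, 2525, 2790, 3055, 3320, 3585, 3850, 4115, 4380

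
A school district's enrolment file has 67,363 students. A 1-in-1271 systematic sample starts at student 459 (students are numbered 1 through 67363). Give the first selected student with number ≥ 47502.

48757

k = 1271
Steps past start: ⌈(47502 − 459)/1271⌉ = ⌈47043/1271⌉ = 38
Selected student: 459 + 38×1271 = 48757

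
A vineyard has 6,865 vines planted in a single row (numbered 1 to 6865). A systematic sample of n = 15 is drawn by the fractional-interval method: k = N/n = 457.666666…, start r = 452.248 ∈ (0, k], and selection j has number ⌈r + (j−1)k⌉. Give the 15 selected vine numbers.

j=1: r + 0k = 452.248 → ⌈·⌉ = 453
j=2: r + 1k = 909.914666… → ⌈·⌉ = 910
j=3: r + 2k = 1367.581333… → ⌈·⌉ = 1368
j=4: r + 3k = 1825.248 → ⌈·⌉ = 1826
j=5: r + 4k = 2282.914666… → ⌈·⌉ = 2283
j=6: r + 5k = 2740.581333… → ⌈·⌉ = 2741
j=7: r + 6k = 3198.248 → ⌈·⌉ = 3199
j=8: r + 7k = 3655.914666… → ⌈·⌉ = 3656
j=9: r + 8k = 4113.581333… → ⌈·⌉ = 4114
j=10: r + 9k = 4571.248 → ⌈·⌉ = 4572
j=11: r + 10k = 5028.914666… → ⌈·⌉ = 5029
j=12: r + 11k = 5486.581333… → ⌈·⌉ = 5487
j=13: r + 12k = 5944.248 → ⌈·⌉ = 5945
j=14: r + 13k = 6401.914666… → ⌈·⌉ = 6402
j=15: r + 14k = 6859.581333… → ⌈·⌉ = 6860

453, 910, 1368, 1826, 2283, 2741, 3199, 3656, 4114, 4572, 5029, 5487, 5945, 6402, 6860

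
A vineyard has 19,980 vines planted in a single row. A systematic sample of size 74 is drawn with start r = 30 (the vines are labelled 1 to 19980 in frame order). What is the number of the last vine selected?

19740

k = 19980/74 = 270
74th selection = r + (74−1)·k = 30 + 73×270 = 30 + 19710 = 19740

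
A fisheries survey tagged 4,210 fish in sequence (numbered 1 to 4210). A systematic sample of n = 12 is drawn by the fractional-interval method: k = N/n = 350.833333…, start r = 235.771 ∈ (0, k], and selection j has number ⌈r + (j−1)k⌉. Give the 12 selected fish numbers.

236, 587, 938, 1289, 1640, 1990, 2341, 2692, 3043, 3394, 3745, 4095

j=1: r + 0k = 235.771 → ⌈·⌉ = 236
j=2: r + 1k = 586.604333… → ⌈·⌉ = 587
j=3: r + 2k = 937.437666… → ⌈·⌉ = 938
j=4: r + 3k = 1288.271 → ⌈·⌉ = 1289
j=5: r + 4k = 1639.104333… → ⌈·⌉ = 1640
j=6: r + 5k = 1989.937666… → ⌈·⌉ = 1990
j=7: r + 6k = 2340.771 → ⌈·⌉ = 2341
j=8: r + 7k = 2691.604333… → ⌈·⌉ = 2692
j=9: r + 8k = 3042.437666… → ⌈·⌉ = 3043
j=10: r + 9k = 3393.271 → ⌈·⌉ = 3394
j=11: r + 10k = 3744.104333… → ⌈·⌉ = 3745
j=12: r + 11k = 4094.937666… → ⌈·⌉ = 4095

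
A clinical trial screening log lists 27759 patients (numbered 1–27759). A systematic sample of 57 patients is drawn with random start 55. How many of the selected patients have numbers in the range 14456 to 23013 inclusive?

k = 27759/57 = 487
First selection ≥ 14456: 55 + ⌈(14456−55)/487⌉·487 = 55 + 30×487 = 14665
Last selection ≤ 23013: 55 + ⌊(23013−55)/487⌋·487 = 55 + 47×487 = 22944
Count = 47 − 30 + 1 = 18

18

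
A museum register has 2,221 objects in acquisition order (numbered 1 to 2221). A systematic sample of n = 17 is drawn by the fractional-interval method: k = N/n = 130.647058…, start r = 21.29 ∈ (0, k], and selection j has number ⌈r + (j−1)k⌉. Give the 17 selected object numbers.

j=1: r + 0k = 21.29 → ⌈·⌉ = 22
j=2: r + 1k = 151.937058… → ⌈·⌉ = 152
j=3: r + 2k = 282.584117… → ⌈·⌉ = 283
j=4: r + 3k = 413.231176… → ⌈·⌉ = 414
j=5: r + 4k = 543.878235… → ⌈·⌉ = 544
j=6: r + 5k = 674.525294… → ⌈·⌉ = 675
j=7: r + 6k = 805.172352… → ⌈·⌉ = 806
j=8: r + 7k = 935.819411… → ⌈·⌉ = 936
j=9: r + 8k = 1066.466470… → ⌈·⌉ = 1067
j=10: r + 9k = 1197.113529… → ⌈·⌉ = 1198
j=11: r + 10k = 1327.760588… → ⌈·⌉ = 1328
j=12: r + 11k = 1458.407647… → ⌈·⌉ = 1459
j=13: r + 12k = 1589.054705… → ⌈·⌉ = 1590
j=14: r + 13k = 1719.701764… → ⌈·⌉ = 1720
j=15: r + 14k = 1850.348823… → ⌈·⌉ = 1851
j=16: r + 15k = 1980.995882… → ⌈·⌉ = 1981
j=17: r + 16k = 2111.642941… → ⌈·⌉ = 2112

22, 152, 283, 414, 544, 675, 806, 936, 1067, 1198, 1328, 1459, 1590, 1720, 1851, 1981, 2112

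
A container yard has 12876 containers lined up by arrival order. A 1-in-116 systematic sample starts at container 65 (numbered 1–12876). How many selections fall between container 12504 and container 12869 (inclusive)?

3

k = 116
First selection ≥ 12504: 65 + ⌈(12504−65)/116⌉·116 = 65 + 108×116 = 12593
Last selection ≤ 12869: 65 + ⌊(12869−65)/116⌋·116 = 65 + 110×116 = 12825
Count = 110 − 108 + 1 = 3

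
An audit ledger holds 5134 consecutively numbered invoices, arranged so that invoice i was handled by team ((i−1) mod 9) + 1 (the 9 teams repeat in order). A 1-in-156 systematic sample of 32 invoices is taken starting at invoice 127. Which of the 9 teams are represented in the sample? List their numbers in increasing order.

1, 4, 7

Consecutive selections differ by k = 156, so their team numbers differ by 156 mod 9 = 3.
gcd(156, 9) = 3, so the sample visits 9/3 = 3 distinct residues mod 9.
Start 127 is team 1; the teams hit are 1, 4, 7.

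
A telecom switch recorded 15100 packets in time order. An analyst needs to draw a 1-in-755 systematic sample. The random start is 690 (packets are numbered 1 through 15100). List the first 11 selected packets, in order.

690, 1445, 2200, 2955, 3710, 4465, 5220, 5975, 6730, 7485, 8240

packet 1: 690
packet 2: 690 + 755 = 1445
packet 3: 1445 + 755 = 2200
packet 4: 2200 + 755 = 2955
packet 5: 2955 + 755 = 3710
packet 6: 3710 + 755 = 4465
packet 7: 4465 + 755 = 5220
packet 8: 5220 + 755 = 5975
packet 9: 5975 + 755 = 6730
packet 10: 6730 + 755 = 7485
packet 11: 7485 + 755 = 8240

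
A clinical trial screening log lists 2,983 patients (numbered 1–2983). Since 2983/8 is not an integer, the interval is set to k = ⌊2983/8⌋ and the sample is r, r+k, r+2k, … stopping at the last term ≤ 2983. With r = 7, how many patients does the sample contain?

k = ⌊2983/8⌋ = 372
Achieved size = ⌊(2983 − 7)/372⌋ + 1 = ⌊2976/372⌋ + 1 = 8 + 1 = 9
(last selection: 7 + 8×372 = 2983 ≤ 2983; next would be 3355 > 2983)

9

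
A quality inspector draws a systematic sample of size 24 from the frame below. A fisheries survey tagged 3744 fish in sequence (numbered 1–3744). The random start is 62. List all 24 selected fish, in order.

k = N/n = 3744/24 = 156
fish 1: 62
fish 2: 62 + 156 = 218
fish 3: 218 + 156 = 374
fish 4: 374 + 156 = 530
fish 5: 530 + 156 = 686
fish 6: 686 + 156 = 842
fish 7: 842 + 156 = 998
fish 8: 998 + 156 = 1154
fish 9: 1154 + 156 = 1310
fish 10: 1310 + 156 = 1466
fish 11: 1466 + 156 = 1622
fish 12: 1622 + 156 = 1778
fish 13: 1778 + 156 = 1934
fish 14: 1934 + 156 = 2090
fish 15: 2090 + 156 = 2246
fish 16: 2246 + 156 = 2402
fish 17: 2402 + 156 = 2558
fish 18: 2558 + 156 = 2714
fish 19: 2714 + 156 = 2870
fish 20: 2870 + 156 = 3026
fish 21: 3026 + 156 = 3182
fish 22: 3182 + 156 = 3338
fish 23: 3338 + 156 = 3494
fish 24: 3494 + 156 = 3650

62, 218, 374, 530, 686, 842, 998, 1154, 1310, 1466, 1622, 1778, 1934, 2090, 2246, 2402, 2558, 2714, 2870, 3026, 3182, 3338, 3494, 3650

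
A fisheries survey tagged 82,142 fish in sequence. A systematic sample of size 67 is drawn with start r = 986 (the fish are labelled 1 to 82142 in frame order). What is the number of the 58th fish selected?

70868

k = 82142/67 = 1226
58th selection = r + (58−1)·k = 986 + 57×1226 = 986 + 69882 = 70868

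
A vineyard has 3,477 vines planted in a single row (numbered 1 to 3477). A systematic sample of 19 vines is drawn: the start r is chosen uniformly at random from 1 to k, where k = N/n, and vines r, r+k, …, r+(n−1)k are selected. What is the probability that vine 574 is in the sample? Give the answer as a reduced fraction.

1/183

k = 3477/19 = 183.
Vine 574 is selected iff r ≡ 574 (mod 183); exactly one such r in {1,…,183}.
Inclusion probability = 1/183.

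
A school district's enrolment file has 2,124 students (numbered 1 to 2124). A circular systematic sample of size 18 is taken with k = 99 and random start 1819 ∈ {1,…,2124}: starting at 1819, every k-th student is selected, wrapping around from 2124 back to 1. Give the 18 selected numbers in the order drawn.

Selection 1: 1819
Selection 2: 1819 + 99 = 1918
Selection 3: 1918 + 99 = 2017
Selection 4: 2017 + 99 = 2116
Selection 5: 2116 + 99 = 2215 → 2215 − 2124 = 91
Selection 6: 91 + 99 = 190
Selection 7: 190 + 99 = 289
Selection 8: 289 + 99 = 388
Selection 9: 388 + 99 = 487
Selection 10: 487 + 99 = 586
Selection 11: 586 + 99 = 685
Selection 12: 685 + 99 = 784
Selection 13: 784 + 99 = 883
Selection 14: 883 + 99 = 982
Selection 15: 982 + 99 = 1081
Selection 16: 1081 + 99 = 1180
Selection 17: 1180 + 99 = 1279
Selection 18: 1279 + 99 = 1378

1819, 1918, 2017, 2116, 91, 190, 289, 388, 487, 586, 685, 784, 883, 982, 1081, 1180, 1279, 1378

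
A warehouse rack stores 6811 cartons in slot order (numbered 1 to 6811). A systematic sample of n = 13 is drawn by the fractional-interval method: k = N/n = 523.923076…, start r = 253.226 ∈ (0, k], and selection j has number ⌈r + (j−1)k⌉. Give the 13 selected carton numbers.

j=1: r + 0k = 253.226 → ⌈·⌉ = 254
j=2: r + 1k = 777.149076… → ⌈·⌉ = 778
j=3: r + 2k = 1301.072153… → ⌈·⌉ = 1302
j=4: r + 3k = 1824.995230… → ⌈·⌉ = 1825
j=5: r + 4k = 2348.918307… → ⌈·⌉ = 2349
j=6: r + 5k = 2872.841384… → ⌈·⌉ = 2873
j=7: r + 6k = 3396.764461… → ⌈·⌉ = 3397
j=8: r + 7k = 3920.687538… → ⌈·⌉ = 3921
j=9: r + 8k = 4444.610615… → ⌈·⌉ = 4445
j=10: r + 9k = 4968.533692… → ⌈·⌉ = 4969
j=11: r + 10k = 5492.456769… → ⌈·⌉ = 5493
j=12: r + 11k = 6016.379846… → ⌈·⌉ = 6017
j=13: r + 12k = 6540.302923… → ⌈·⌉ = 6541

254, 778, 1302, 1825, 2349, 2873, 3397, 3921, 4445, 4969, 5493, 6017, 6541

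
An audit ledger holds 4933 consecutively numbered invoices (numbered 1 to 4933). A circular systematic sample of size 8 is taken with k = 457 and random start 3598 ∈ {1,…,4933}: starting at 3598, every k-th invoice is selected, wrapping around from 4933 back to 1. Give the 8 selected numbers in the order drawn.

3598, 4055, 4512, 36, 493, 950, 1407, 1864

Selection 1: 3598
Selection 2: 3598 + 457 = 4055
Selection 3: 4055 + 457 = 4512
Selection 4: 4512 + 457 = 4969 → 4969 − 4933 = 36
Selection 5: 36 + 457 = 493
Selection 6: 493 + 457 = 950
Selection 7: 950 + 457 = 1407
Selection 8: 1407 + 457 = 1864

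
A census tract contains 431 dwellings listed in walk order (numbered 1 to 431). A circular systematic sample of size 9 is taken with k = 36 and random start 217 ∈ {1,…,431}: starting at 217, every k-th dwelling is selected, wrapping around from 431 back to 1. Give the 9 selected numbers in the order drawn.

217, 253, 289, 325, 361, 397, 2, 38, 74

Selection 1: 217
Selection 2: 217 + 36 = 253
Selection 3: 253 + 36 = 289
Selection 4: 289 + 36 = 325
Selection 5: 325 + 36 = 361
Selection 6: 361 + 36 = 397
Selection 7: 397 + 36 = 433 → 433 − 431 = 2
Selection 8: 2 + 36 = 38
Selection 9: 38 + 36 = 74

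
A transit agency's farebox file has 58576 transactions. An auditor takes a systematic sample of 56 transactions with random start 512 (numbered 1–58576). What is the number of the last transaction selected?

k = 58576/56 = 1046
56th selection = r + (56−1)·k = 512 + 55×1046 = 512 + 57530 = 58042

58042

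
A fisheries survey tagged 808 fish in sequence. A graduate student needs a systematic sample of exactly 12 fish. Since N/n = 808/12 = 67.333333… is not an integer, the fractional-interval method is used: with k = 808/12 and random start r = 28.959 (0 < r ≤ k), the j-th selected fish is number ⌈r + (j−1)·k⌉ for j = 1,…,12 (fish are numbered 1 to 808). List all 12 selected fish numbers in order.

j=1: r + 0k = 28.959 → ⌈·⌉ = 29
j=2: r + 1k = 96.292333… → ⌈·⌉ = 97
j=3: r + 2k = 163.625666… → ⌈·⌉ = 164
j=4: r + 3k = 230.959 → ⌈·⌉ = 231
j=5: r + 4k = 298.292333… → ⌈·⌉ = 299
j=6: r + 5k = 365.625666… → ⌈·⌉ = 366
j=7: r + 6k = 432.959 → ⌈·⌉ = 433
j=8: r + 7k = 500.292333… → ⌈·⌉ = 501
j=9: r + 8k = 567.625666… → ⌈·⌉ = 568
j=10: r + 9k = 634.959 → ⌈·⌉ = 635
j=11: r + 10k = 702.292333… → ⌈·⌉ = 703
j=12: r + 11k = 769.625666… → ⌈·⌉ = 770

29, 97, 164, 231, 299, 366, 433, 501, 568, 635, 703, 770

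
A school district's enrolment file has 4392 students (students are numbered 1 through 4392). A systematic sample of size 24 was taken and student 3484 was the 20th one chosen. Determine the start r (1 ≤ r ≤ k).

k = 4392/24 = 183
r = 3484 − (20−1)×183 = 3484 − 3477 = 7

7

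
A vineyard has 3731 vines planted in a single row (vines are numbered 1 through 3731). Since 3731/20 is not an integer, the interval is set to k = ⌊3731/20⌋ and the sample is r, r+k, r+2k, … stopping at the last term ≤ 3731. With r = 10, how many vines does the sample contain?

21

k = ⌊3731/20⌋ = 186
Achieved size = ⌊(3731 − 10)/186⌋ + 1 = ⌊3721/186⌋ + 1 = 20 + 1 = 21
(last selection: 10 + 20×186 = 3730 ≤ 3731; next would be 3916 > 3731)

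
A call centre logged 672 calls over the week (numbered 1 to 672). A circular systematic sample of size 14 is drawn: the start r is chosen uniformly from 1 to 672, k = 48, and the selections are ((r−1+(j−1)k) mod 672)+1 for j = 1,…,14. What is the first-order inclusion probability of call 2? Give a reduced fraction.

1/48

For each position j, as r ranges over 1…672 the j-th selection hits every call exactly once, so call 2 is selected for exactly 14 of the 672 starts.
Inclusion probability = 14/672 = 1/48.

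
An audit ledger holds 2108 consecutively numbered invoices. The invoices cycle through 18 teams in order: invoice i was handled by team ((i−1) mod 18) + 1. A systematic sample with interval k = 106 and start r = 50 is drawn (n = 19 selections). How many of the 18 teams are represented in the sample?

9

Consecutive selections differ by k = 106, so their team numbers differ by 106 mod 18 = 16.
gcd(106, 18) = 2, so the sample visits 18/2 = 9 distinct residues mod 18.
Start 50 is team 14; the teams hit are 2, 4, 6, 8, 10, 12, 14, 16, 18.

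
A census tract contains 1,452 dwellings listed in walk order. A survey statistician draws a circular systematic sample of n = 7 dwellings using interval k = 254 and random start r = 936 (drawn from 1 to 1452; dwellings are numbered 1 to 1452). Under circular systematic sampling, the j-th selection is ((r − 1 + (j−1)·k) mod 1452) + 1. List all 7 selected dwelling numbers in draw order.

Selection 1: 936
Selection 2: 936 + 254 = 1190
Selection 3: 1190 + 254 = 1444
Selection 4: 1444 + 254 = 1698 → 1698 − 1452 = 246
Selection 5: 246 + 254 = 500
Selection 6: 500 + 254 = 754
Selection 7: 754 + 254 = 1008

936, 1190, 1444, 246, 500, 754, 1008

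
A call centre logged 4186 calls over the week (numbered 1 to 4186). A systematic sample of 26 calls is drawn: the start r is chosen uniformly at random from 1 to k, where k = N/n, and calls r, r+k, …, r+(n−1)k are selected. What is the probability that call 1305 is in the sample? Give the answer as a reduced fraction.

1/161

k = 4186/26 = 161.
Call 1305 is selected iff r ≡ 1305 (mod 161); exactly one such r in {1,…,161}.
Inclusion probability = 1/161.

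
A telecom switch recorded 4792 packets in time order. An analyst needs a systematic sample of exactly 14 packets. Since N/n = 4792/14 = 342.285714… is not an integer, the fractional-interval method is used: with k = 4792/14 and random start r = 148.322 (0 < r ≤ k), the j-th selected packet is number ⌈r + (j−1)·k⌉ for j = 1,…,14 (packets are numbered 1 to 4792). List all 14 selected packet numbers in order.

149, 491, 833, 1176, 1518, 1860, 2203, 2545, 2887, 3229, 3572, 3914, 4256, 4599

j=1: r + 0k = 148.322 → ⌈·⌉ = 149
j=2: r + 1k = 490.607714… → ⌈·⌉ = 491
j=3: r + 2k = 832.893428… → ⌈·⌉ = 833
j=4: r + 3k = 1175.179142… → ⌈·⌉ = 1176
j=5: r + 4k = 1517.464857… → ⌈·⌉ = 1518
j=6: r + 5k = 1859.750571… → ⌈·⌉ = 1860
j=7: r + 6k = 2202.036285… → ⌈·⌉ = 2203
j=8: r + 7k = 2544.322 → ⌈·⌉ = 2545
j=9: r + 8k = 2886.607714… → ⌈·⌉ = 2887
j=10: r + 9k = 3228.893428… → ⌈·⌉ = 3229
j=11: r + 10k = 3571.179142… → ⌈·⌉ = 3572
j=12: r + 11k = 3913.464857… → ⌈·⌉ = 3914
j=13: r + 12k = 4255.750571… → ⌈·⌉ = 4256
j=14: r + 13k = 4598.036285… → ⌈·⌉ = 4599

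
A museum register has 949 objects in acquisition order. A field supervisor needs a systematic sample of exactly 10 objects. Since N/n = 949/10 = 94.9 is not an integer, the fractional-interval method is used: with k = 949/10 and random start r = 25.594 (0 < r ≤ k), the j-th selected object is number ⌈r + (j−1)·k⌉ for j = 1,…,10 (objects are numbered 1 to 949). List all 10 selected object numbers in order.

j=1: r + 0k = 25.594 → ⌈·⌉ = 26
j=2: r + 1k = 120.494 → ⌈·⌉ = 121
j=3: r + 2k = 215.394 → ⌈·⌉ = 216
j=4: r + 3k = 310.294 → ⌈·⌉ = 311
j=5: r + 4k = 405.194 → ⌈·⌉ = 406
j=6: r + 5k = 500.094 → ⌈·⌉ = 501
j=7: r + 6k = 594.994 → ⌈·⌉ = 595
j=8: r + 7k = 689.894 → ⌈·⌉ = 690
j=9: r + 8k = 784.794 → ⌈·⌉ = 785
j=10: r + 9k = 879.694 → ⌈·⌉ = 880

26, 121, 216, 311, 406, 501, 595, 690, 785, 880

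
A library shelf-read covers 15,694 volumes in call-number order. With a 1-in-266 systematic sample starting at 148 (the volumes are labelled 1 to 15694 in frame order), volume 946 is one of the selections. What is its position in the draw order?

k = 266
position = (946 − 148)/266 + 1 = 798/266 + 1 = 3 + 1 = 4

4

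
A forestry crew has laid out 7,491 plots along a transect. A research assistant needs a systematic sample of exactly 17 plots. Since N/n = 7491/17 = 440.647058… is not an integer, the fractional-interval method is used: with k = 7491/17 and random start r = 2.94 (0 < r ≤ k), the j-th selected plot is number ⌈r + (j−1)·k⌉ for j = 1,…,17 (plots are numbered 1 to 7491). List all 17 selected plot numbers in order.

j=1: r + 0k = 2.94 → ⌈·⌉ = 3
j=2: r + 1k = 443.587058… → ⌈·⌉ = 444
j=3: r + 2k = 884.234117… → ⌈·⌉ = 885
j=4: r + 3k = 1324.881176… → ⌈·⌉ = 1325
j=5: r + 4k = 1765.528235… → ⌈·⌉ = 1766
j=6: r + 5k = 2206.175294… → ⌈·⌉ = 2207
j=7: r + 6k = 2646.822352… → ⌈·⌉ = 2647
j=8: r + 7k = 3087.469411… → ⌈·⌉ = 3088
j=9: r + 8k = 3528.116470… → ⌈·⌉ = 3529
j=10: r + 9k = 3968.763529… → ⌈·⌉ = 3969
j=11: r + 10k = 4409.410588… → ⌈·⌉ = 4410
j=12: r + 11k = 4850.057647… → ⌈·⌉ = 4851
j=13: r + 12k = 5290.704705… → ⌈·⌉ = 5291
j=14: r + 13k = 5731.351764… → ⌈·⌉ = 5732
j=15: r + 14k = 6171.998823… → ⌈·⌉ = 6172
j=16: r + 15k = 6612.645882… → ⌈·⌉ = 6613
j=17: r + 16k = 7053.292941… → ⌈·⌉ = 7054

3, 444, 885, 1325, 1766, 2207, 2647, 3088, 3529, 3969, 4410, 4851, 5291, 5732, 6172, 6613, 7054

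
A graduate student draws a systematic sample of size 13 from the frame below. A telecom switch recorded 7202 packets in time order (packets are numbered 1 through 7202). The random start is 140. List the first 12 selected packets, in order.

140, 694, 1248, 1802, 2356, 2910, 3464, 4018, 4572, 5126, 5680, 6234

k = N/n = 7202/13 = 554
packet 1: 140
packet 2: 140 + 554 = 694
packet 3: 694 + 554 = 1248
packet 4: 1248 + 554 = 1802
packet 5: 1802 + 554 = 2356
packet 6: 2356 + 554 = 2910
packet 7: 2910 + 554 = 3464
packet 8: 3464 + 554 = 4018
packet 9: 4018 + 554 = 4572
packet 10: 4572 + 554 = 5126
packet 11: 5126 + 554 = 5680
packet 12: 5680 + 554 = 6234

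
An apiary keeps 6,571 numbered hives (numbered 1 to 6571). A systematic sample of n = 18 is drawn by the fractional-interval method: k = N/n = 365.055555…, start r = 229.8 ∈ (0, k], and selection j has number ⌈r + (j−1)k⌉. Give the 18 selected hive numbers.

j=1: r + 0k = 229.8 → ⌈·⌉ = 230
j=2: r + 1k = 594.855555… → ⌈·⌉ = 595
j=3: r + 2k = 959.911111… → ⌈·⌉ = 960
j=4: r + 3k = 1324.966666… → ⌈·⌉ = 1325
j=5: r + 4k = 1690.022222… → ⌈·⌉ = 1691
j=6: r + 5k = 2055.077777… → ⌈·⌉ = 2056
j=7: r + 6k = 2420.133333… → ⌈·⌉ = 2421
j=8: r + 7k = 2785.188888… → ⌈·⌉ = 2786
j=9: r + 8k = 3150.244444… → ⌈·⌉ = 3151
j=10: r + 9k = 3515.3 → ⌈·⌉ = 3516
j=11: r + 10k = 3880.355555… → ⌈·⌉ = 3881
j=12: r + 11k = 4245.411111… → ⌈·⌉ = 4246
j=13: r + 12k = 4610.466666… → ⌈·⌉ = 4611
j=14: r + 13k = 4975.522222… → ⌈·⌉ = 4976
j=15: r + 14k = 5340.577777… → ⌈·⌉ = 5341
j=16: r + 15k = 5705.633333… → ⌈·⌉ = 5706
j=17: r + 16k = 6070.688888… → ⌈·⌉ = 6071
j=18: r + 17k = 6435.744444… → ⌈·⌉ = 6436

230, 595, 960, 1325, 1691, 2056, 2421, 2786, 3151, 3516, 3881, 4246, 4611, 4976, 5341, 5706, 6071, 6436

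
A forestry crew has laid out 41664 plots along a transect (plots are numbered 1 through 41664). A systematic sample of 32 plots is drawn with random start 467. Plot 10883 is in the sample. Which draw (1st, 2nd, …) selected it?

k = 41664/32 = 1302
position = (10883 − 467)/1302 + 1 = 10416/1302 + 1 = 8 + 1 = 9

9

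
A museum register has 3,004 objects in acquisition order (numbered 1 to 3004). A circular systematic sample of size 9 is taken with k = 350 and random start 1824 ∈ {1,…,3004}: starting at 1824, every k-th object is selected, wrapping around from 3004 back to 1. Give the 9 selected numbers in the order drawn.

Selection 1: 1824
Selection 2: 1824 + 350 = 2174
Selection 3: 2174 + 350 = 2524
Selection 4: 2524 + 350 = 2874
Selection 5: 2874 + 350 = 3224 → 3224 − 3004 = 220
Selection 6: 220 + 350 = 570
Selection 7: 570 + 350 = 920
Selection 8: 920 + 350 = 1270
Selection 9: 1270 + 350 = 1620

1824, 2174, 2524, 2874, 220, 570, 920, 1270, 1620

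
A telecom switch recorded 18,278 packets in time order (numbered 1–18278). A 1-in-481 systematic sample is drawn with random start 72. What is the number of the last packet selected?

17869

k = 481
38th selection = r + (38−1)·k = 72 + 37×481 = 72 + 17797 = 17869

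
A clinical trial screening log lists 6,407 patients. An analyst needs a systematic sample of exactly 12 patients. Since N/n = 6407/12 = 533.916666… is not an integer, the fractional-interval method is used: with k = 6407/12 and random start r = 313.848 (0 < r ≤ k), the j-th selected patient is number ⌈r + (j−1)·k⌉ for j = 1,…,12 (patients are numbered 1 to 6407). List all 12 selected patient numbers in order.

314, 848, 1382, 1916, 2450, 2984, 3518, 4052, 4586, 5120, 5654, 6187

j=1: r + 0k = 313.848 → ⌈·⌉ = 314
j=2: r + 1k = 847.764666… → ⌈·⌉ = 848
j=3: r + 2k = 1381.681333… → ⌈·⌉ = 1382
j=4: r + 3k = 1915.598 → ⌈·⌉ = 1916
j=5: r + 4k = 2449.514666… → ⌈·⌉ = 2450
j=6: r + 5k = 2983.431333… → ⌈·⌉ = 2984
j=7: r + 6k = 3517.348 → ⌈·⌉ = 3518
j=8: r + 7k = 4051.264666… → ⌈·⌉ = 4052
j=9: r + 8k = 4585.181333… → ⌈·⌉ = 4586
j=10: r + 9k = 5119.098 → ⌈·⌉ = 5120
j=11: r + 10k = 5653.014666… → ⌈·⌉ = 5654
j=12: r + 11k = 6186.931333… → ⌈·⌉ = 6187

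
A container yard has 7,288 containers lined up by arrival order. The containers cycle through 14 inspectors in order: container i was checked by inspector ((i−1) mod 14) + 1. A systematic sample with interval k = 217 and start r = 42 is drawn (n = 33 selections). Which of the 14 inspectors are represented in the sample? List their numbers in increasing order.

7, 14

Consecutive selections differ by k = 217, so their inspector numbers differ by 217 mod 14 = 7.
gcd(217, 14) = 7, so the sample visits 14/7 = 2 distinct residues mod 14.
Start 42 is inspector 14; the inspectors hit are 7, 14.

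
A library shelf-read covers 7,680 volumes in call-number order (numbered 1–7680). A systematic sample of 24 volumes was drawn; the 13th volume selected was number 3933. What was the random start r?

93

k = 7680/24 = 320
r = 3933 − (13−1)×320 = 3933 − 3840 = 93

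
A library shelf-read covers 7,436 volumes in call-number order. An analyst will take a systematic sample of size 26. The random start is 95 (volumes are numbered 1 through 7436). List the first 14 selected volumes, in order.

k = N/n = 7436/26 = 286
volume 1: 95
volume 2: 95 + 286 = 381
volume 3: 381 + 286 = 667
volume 4: 667 + 286 = 953
volume 5: 953 + 286 = 1239
volume 6: 1239 + 286 = 1525
volume 7: 1525 + 286 = 1811
volume 8: 1811 + 286 = 2097
volume 9: 2097 + 286 = 2383
volume 10: 2383 + 286 = 2669
volume 11: 2669 + 286 = 2955
volume 12: 2955 + 286 = 3241
volume 13: 3241 + 286 = 3527
volume 14: 3527 + 286 = 3813

95, 381, 667, 953, 1239, 1525, 1811, 2097, 2383, 2669, 2955, 3241, 3527, 3813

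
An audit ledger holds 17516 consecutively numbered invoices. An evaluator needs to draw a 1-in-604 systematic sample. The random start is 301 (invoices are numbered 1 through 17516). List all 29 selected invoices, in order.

invoice 1: 301
invoice 2: 301 + 604 = 905
invoice 3: 905 + 604 = 1509
invoice 4: 1509 + 604 = 2113
invoice 5: 2113 + 604 = 2717
invoice 6: 2717 + 604 = 3321
invoice 7: 3321 + 604 = 3925
invoice 8: 3925 + 604 = 4529
invoice 9: 4529 + 604 = 5133
invoice 10: 5133 + 604 = 5737
invoice 11: 5737 + 604 = 6341
invoice 12: 6341 + 604 = 6945
invoice 13: 6945 + 604 = 7549
invoice 14: 7549 + 604 = 8153
invoice 15: 8153 + 604 = 8757
invoice 16: 8757 + 604 = 9361
invoice 17: 9361 + 604 = 9965
invoice 18: 9965 + 604 = 10569
invoice 19: 10569 + 604 = 11173
invoice 20: 11173 + 604 = 11777
invoice 21: 11777 + 604 = 12381
invoice 22: 12381 + 604 = 12985
invoice 23: 12985 + 604 = 13589
invoice 24: 13589 + 604 = 14193
invoice 25: 14193 + 604 = 14797
invoice 26: 14797 + 604 = 15401
invoice 27: 15401 + 604 = 16005
invoice 28: 16005 + 604 = 16609
invoice 29: 16609 + 604 = 17213

301, 905, 1509, 2113, 2717, 3321, 3925, 4529, 5133, 5737, 6341, 6945, 7549, 8153, 8757, 9361, 9965, 10569, 11173, 11777, 12381, 12985, 13589, 14193, 14797, 15401, 16005, 16609, 17213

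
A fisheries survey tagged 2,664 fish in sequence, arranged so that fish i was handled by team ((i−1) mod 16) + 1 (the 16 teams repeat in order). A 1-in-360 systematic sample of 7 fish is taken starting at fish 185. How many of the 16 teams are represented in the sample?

Consecutive selections differ by k = 360, so their team numbers differ by 360 mod 16 = 8.
gcd(360, 16) = 8, so the sample visits 16/8 = 2 distinct residues mod 16.
Start 185 is team 9; the teams hit are 1, 9.

2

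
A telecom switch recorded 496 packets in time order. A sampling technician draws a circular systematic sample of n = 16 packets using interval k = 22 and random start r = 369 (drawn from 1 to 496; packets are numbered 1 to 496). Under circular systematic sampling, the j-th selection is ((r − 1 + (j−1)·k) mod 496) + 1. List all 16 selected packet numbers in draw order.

369, 391, 413, 435, 457, 479, 5, 27, 49, 71, 93, 115, 137, 159, 181, 203

Selection 1: 369
Selection 2: 369 + 22 = 391
Selection 3: 391 + 22 = 413
Selection 4: 413 + 22 = 435
Selection 5: 435 + 22 = 457
Selection 6: 457 + 22 = 479
Selection 7: 479 + 22 = 501 → 501 − 496 = 5
Selection 8: 5 + 22 = 27
Selection 9: 27 + 22 = 49
Selection 10: 49 + 22 = 71
Selection 11: 71 + 22 = 93
Selection 12: 93 + 22 = 115
Selection 13: 115 + 22 = 137
Selection 14: 137 + 22 = 159
Selection 15: 159 + 22 = 181
Selection 16: 181 + 22 = 203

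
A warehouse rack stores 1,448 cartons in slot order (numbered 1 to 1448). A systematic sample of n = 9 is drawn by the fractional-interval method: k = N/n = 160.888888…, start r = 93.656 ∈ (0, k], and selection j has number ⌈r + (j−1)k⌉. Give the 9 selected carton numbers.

94, 255, 416, 577, 738, 899, 1059, 1220, 1381

j=1: r + 0k = 93.656 → ⌈·⌉ = 94
j=2: r + 1k = 254.544888… → ⌈·⌉ = 255
j=3: r + 2k = 415.433777… → ⌈·⌉ = 416
j=4: r + 3k = 576.322666… → ⌈·⌉ = 577
j=5: r + 4k = 737.211555… → ⌈·⌉ = 738
j=6: r + 5k = 898.100444… → ⌈·⌉ = 899
j=7: r + 6k = 1058.989333… → ⌈·⌉ = 1059
j=8: r + 7k = 1219.878222… → ⌈·⌉ = 1220
j=9: r + 8k = 1380.767111… → ⌈·⌉ = 1381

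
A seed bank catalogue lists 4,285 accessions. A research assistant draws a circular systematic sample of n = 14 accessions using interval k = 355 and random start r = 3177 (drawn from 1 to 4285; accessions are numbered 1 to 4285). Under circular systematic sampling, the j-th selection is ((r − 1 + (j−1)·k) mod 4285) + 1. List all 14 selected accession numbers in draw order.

Selection 1: 3177
Selection 2: 3177 + 355 = 3532
Selection 3: 3532 + 355 = 3887
Selection 4: 3887 + 355 = 4242
Selection 5: 4242 + 355 = 4597 → 4597 − 4285 = 312
Selection 6: 312 + 355 = 667
Selection 7: 667 + 355 = 1022
Selection 8: 1022 + 355 = 1377
Selection 9: 1377 + 355 = 1732
Selection 10: 1732 + 355 = 2087
Selection 11: 2087 + 355 = 2442
Selection 12: 2442 + 355 = 2797
Selection 13: 2797 + 355 = 3152
Selection 14: 3152 + 355 = 3507

3177, 3532, 3887, 4242, 312, 667, 1022, 1377, 1732, 2087, 2442, 2797, 3152, 3507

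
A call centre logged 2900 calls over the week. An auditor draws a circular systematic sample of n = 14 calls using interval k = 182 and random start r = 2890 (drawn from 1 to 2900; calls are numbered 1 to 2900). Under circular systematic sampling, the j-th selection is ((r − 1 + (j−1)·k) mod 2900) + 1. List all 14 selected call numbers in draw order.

2890, 172, 354, 536, 718, 900, 1082, 1264, 1446, 1628, 1810, 1992, 2174, 2356

Selection 1: 2890
Selection 2: 2890 + 182 = 3072 → 3072 − 2900 = 172
Selection 3: 172 + 182 = 354
Selection 4: 354 + 182 = 536
Selection 5: 536 + 182 = 718
Selection 6: 718 + 182 = 900
Selection 7: 900 + 182 = 1082
Selection 8: 1082 + 182 = 1264
Selection 9: 1264 + 182 = 1446
Selection 10: 1446 + 182 = 1628
Selection 11: 1628 + 182 = 1810
Selection 12: 1810 + 182 = 1992
Selection 13: 1992 + 182 = 2174
Selection 14: 2174 + 182 = 2356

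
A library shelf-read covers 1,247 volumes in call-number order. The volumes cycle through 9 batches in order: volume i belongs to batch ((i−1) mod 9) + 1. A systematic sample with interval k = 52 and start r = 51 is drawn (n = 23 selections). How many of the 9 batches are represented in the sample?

9

Consecutive selections differ by k = 52, so their batch numbers differ by 52 mod 9 = 7.
gcd(52, 9) = 1, so the sample visits 9/1 = 9 distinct residues mod 9.
Start 51 is batch 6; the batches hit are 1, 2, 3, 4, 5, 6, 7, 8, 9.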